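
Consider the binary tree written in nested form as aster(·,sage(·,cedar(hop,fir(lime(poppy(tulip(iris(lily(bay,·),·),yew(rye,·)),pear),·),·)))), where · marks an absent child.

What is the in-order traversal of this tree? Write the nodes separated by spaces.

In-order visits the left subtree, then the node, then the right subtree.
At aster: no left child.
Visit aster.
At aster: go right to sage.
  At sage: no left child.
  Visit sage.
  At sage: go right to cedar.
    At cedar: go left to hop.
      hop is a leaf — visit hop.
    Visit cedar.
    At cedar: go right to fir.
      At fir: go left to lime.
        At lime: go left to poppy.
          At poppy: go left to tulip.
            At tulip: go left to iris.
              At iris: go left to lily.
                At lily: go left to bay.
                  bay is a leaf — visit bay.
                Visit lily.
                At lily: no right child.
              Visit iris.
              At iris: no right child.
            Visit tulip.
            At tulip: go right to yew.
              At yew: go left to rye.
                rye is a leaf — visit rye.
              Visit yew.
              At yew: no right child.
          Visit poppy.
          At poppy: go right to pear.
            pear is a leaf — visit pear.
        Visit lime.
        At lime: no right child.
      Visit fir.
      At fir: no right child.

aster sage hop cedar bay lily iris tulip rye yew poppy pear lime fir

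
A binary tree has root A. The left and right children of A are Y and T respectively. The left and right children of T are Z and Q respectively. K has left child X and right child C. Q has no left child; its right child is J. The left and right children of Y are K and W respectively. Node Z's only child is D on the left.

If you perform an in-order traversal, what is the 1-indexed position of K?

2

In-order visits the left subtree, then the node, then the right subtree.
At A: go left to Y.
  At Y: go left to K.
    At K: go left to X.
      X is a leaf — visit X.
    Visit K.
    At K: go right to C.
      C is a leaf — visit C.
  Visit Y.
  At Y: go right to W.
    W is a leaf — visit W.
Visit A.
At A: go right to T.
  At T: go left to Z.
    At Z: go left to D.
      D is a leaf — visit D.
    Visit Z.
    At Z: no right child.
  Visit T.
  At T: go right to Q.
    At Q: no left child.
    Visit Q.
    At Q: go right to J.
      J is a leaf — visit J.
Full in-order sequence: X, K, C, Y, W, A, D, Z, T, Q, J.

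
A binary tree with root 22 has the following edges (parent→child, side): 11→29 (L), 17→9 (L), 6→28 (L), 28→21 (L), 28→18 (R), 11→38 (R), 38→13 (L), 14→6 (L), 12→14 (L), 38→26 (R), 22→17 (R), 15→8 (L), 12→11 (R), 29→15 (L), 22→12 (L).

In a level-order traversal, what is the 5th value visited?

Level-order visits nodes level by level from the root, left to right within each level.
Level 0: 22
Level 1: 12, 17
Level 2: 14, 11, 9
Level 3: 6, 29, 38
Level 4: 28, 15, 13, 26
Level 5: 21, 18, 8
Full level-order sequence: 22, 12, 17, 14, 11, 9, 6, 29, 38, 28, 15, 13, 26, 21, 18, 8.

11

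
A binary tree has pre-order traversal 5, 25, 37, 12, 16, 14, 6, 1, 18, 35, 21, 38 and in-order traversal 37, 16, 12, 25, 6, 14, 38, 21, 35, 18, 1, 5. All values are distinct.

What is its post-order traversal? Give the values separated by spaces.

16 12 37 6 38 21 35 18 1 14 25 5

The first element of pre-order is the root; it splits in-order into left and right subtrees.
Root 5: left subtree has 11 nodes {37, 16, 12, 25, 6, 14, 38, 21, 35, 18, 1}, right has 0 { }.
  Root 25: left subtree has 3 nodes {37, 16, 12}, right has 7 {6, 14, 38, 21, 35, 18, 1}.
    Root 37: left subtree has 0 nodes { }, right has 2 {16, 12}.
      Root 12: left subtree has 1 node {16}, right has 0 { }.
    Root 14: left subtree has 1 node {6}, right has 5 {38, 21, 35, 18, 1}.
      Root 1: left subtree has 4 nodes {38, 21, 35, 18}, right has 0 { }.
        Root 18: left subtree has 3 nodes {38, 21, 35}, right has 0 { }.
          Root 35: left subtree has 2 nodes {38, 21}, right has 0 { }.
            Root 21: left subtree has 1 node {38}, right has 0 { }.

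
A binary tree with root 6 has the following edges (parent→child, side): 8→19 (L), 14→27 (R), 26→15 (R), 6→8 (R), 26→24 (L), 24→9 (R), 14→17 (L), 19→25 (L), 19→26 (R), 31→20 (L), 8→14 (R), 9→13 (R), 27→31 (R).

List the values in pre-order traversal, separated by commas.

6, 8, 19, 25, 26, 24, 9, 13, 15, 14, 17, 27, 31, 20

Pre-order visits the node, then its left subtree, then its right subtree.
Visit 6.
At 6: no left child.
At 6: go right to 8.
  Visit 8.
  At 8: go left to 19.
    Visit 19.
    At 19: go left to 25.
      25 is a leaf — visit 25.
    At 19: go right to 26.
      Visit 26.
      At 26: go left to 24.
        Visit 24.
        At 24: no left child.
        At 24: go right to 9.
          Visit 9.
          At 9: no left child.
          At 9: go right to 13.
            13 is a leaf — visit 13.
      At 26: go right to 15.
        15 is a leaf — visit 15.
  At 8: go right to 14.
    Visit 14.
    At 14: go left to 17.
      17 is a leaf — visit 17.
    At 14: go right to 27.
      Visit 27.
      At 27: no left child.
      At 27: go right to 31.
        Visit 31.
        At 31: go left to 20.
          20 is a leaf — visit 20.
        At 31: no right child.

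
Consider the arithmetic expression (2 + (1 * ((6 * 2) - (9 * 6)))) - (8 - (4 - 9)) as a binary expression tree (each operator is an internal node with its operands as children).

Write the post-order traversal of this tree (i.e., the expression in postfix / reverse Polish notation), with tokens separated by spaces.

2 1 6 2 * 9 6 * - * + 8 4 9 - - -

Post-order on an expression tree gives postfix notation: for each operator, emit left operand, right operand, then the operator.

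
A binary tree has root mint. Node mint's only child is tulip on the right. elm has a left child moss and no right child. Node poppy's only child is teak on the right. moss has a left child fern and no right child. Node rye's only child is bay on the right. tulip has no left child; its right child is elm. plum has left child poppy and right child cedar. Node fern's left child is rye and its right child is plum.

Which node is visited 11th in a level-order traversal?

Level-order visits nodes level by level from the root, left to right within each level.
Level 0: mint
Level 1: tulip
Level 2: elm
Level 3: moss
Level 4: fern
Level 5: rye, plum
Level 6: bay, poppy, cedar
Level 7: teak
Full level-order sequence: mint, tulip, elm, moss, fern, rye, plum, bay, poppy, cedar, teak.

teak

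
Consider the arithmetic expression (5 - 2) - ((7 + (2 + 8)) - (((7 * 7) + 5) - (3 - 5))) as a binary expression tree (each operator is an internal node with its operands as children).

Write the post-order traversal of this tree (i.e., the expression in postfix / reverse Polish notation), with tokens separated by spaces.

5 2 - 7 2 8 + + 7 7 * 5 + 3 5 - - - -

Post-order on an expression tree gives postfix notation: for each operator, emit left operand, right operand, then the operator.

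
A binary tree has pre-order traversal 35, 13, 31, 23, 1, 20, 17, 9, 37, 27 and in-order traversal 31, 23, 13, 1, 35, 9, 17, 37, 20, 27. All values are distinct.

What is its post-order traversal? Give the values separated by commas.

23, 31, 1, 13, 9, 37, 17, 27, 20, 35

The first element of pre-order is the root; it splits in-order into left and right subtrees.
Root 35: left subtree has 4 nodes {31, 23, 13, 1}, right has 5 {9, 17, 37, 20, 27}.
  Root 13: left subtree has 2 nodes {31, 23}, right has 1 {1}.
    Root 31: left subtree has 0 nodes { }, right has 1 {23}.
  Root 20: left subtree has 3 nodes {9, 17, 37}, right has 1 {27}.
    Root 17: left subtree has 1 node {9}, right has 1 {37}.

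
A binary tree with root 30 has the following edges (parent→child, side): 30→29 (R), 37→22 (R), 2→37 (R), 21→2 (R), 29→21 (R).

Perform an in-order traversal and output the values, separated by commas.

30, 29, 21, 2, 37, 22

In-order visits the left subtree, then the node, then the right subtree.
At 30: no left child.
Visit 30.
At 30: go right to 29.
  At 29: no left child.
  Visit 29.
  At 29: go right to 21.
    At 21: no left child.
    Visit 21.
    At 21: go right to 2.
      At 2: no left child.
      Visit 2.
      At 2: go right to 37.
        At 37: no left child.
        Visit 37.
        At 37: go right to 22.
          22 is a leaf — visit 22.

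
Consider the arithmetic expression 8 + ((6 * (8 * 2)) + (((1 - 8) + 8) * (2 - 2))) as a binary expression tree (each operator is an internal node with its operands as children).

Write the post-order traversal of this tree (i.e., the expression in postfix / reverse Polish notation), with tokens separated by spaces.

8 6 8 2 * * 1 8 - 8 + 2 2 - * + +

Post-order on an expression tree gives postfix notation: for each operator, emit left operand, right operand, then the operator.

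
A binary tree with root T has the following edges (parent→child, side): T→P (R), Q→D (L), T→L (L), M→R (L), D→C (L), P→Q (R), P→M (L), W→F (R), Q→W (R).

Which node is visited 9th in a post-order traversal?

Post-order visits the left subtree, then the right subtree, then the node.
At T: go left to L.
  L is a leaf — visit L.
At T: go right to P.
  At P: go left to M.
    At M: go left to R.
      R is a leaf — visit R.
    At M: no right child.
    Visit M.
  At P: go right to Q.
    At Q: go left to D.
      At D: go left to C.
        C is a leaf — visit C.
      At D: no right child.
      Visit D.
    At Q: go right to W.
      At W: no left child.
      At W: go right to F.
        F is a leaf — visit F.
      Visit W.
    Visit Q.
  Visit P.
Visit T.
Full post-order sequence: L, R, M, C, D, F, W, Q, P, T.

P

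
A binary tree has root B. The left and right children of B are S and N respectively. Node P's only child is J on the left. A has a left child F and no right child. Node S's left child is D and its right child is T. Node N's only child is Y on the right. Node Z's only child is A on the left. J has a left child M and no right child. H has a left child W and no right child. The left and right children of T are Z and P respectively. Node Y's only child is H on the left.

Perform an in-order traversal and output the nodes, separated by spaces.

D S F A Z T M J P B N W H Y

In-order visits the left subtree, then the node, then the right subtree.
At B: go left to S.
  At S: go left to D.
    D is a leaf — visit D.
  Visit S.
  At S: go right to T.
    At T: go left to Z.
      At Z: go left to A.
        At A: go left to F.
          F is a leaf — visit F.
        Visit A.
        At A: no right child.
      Visit Z.
      At Z: no right child.
    Visit T.
    At T: go right to P.
      At P: go left to J.
        At J: go left to M.
          M is a leaf — visit M.
        Visit J.
        At J: no right child.
      Visit P.
      At P: no right child.
Visit B.
At B: go right to N.
  At N: no left child.
  Visit N.
  At N: go right to Y.
    At Y: go left to H.
      At H: go left to W.
        W is a leaf — visit W.
      Visit H.
      At H: no right child.
    Visit Y.
    At Y: no right child.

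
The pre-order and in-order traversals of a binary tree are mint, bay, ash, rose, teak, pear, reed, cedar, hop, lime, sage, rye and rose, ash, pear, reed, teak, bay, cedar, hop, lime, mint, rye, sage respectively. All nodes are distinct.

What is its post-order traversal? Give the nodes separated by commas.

rose, reed, pear, teak, ash, lime, hop, cedar, bay, rye, sage, mint

The first element of pre-order is the root; it splits in-order into left and right subtrees.
Root mint: left subtree has 9 nodes {rose, ash, pear, reed, teak, bay, cedar, hop, lime}, right has 2 {rye, sage}.
  Root bay: left subtree has 5 nodes {rose, ash, pear, reed, teak}, right has 3 {cedar, hop, lime}.
    Root ash: left subtree has 1 node {rose}, right has 3 {pear, reed, teak}.
      Root teak: left subtree has 2 nodes {pear, reed}, right has 0 { }.
        Root pear: left subtree has 0 nodes { }, right has 1 {reed}.
    Root cedar: left subtree has 0 nodes { }, right has 2 {hop, lime}.
      Root hop: left subtree has 0 nodes { }, right has 1 {lime}.
  Root sage: left subtree has 1 node {rye}, right has 0 { }.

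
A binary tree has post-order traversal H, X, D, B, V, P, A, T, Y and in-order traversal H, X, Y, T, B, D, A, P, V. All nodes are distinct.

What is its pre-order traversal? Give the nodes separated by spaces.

Y X H T A B D P V

The last element of post-order is the root; it splits in-order into left and right subtrees.
Root Y: left subtree has 2 nodes {H, X}, right has 6 {T, B, D, A, P, V}.
  Root X: left subtree has 1 node {H}, right has 0 { }.
  Root T: left subtree has 0 nodes { }, right has 5 {B, D, A, P, V}.
    Root A: left subtree has 2 nodes {B, D}, right has 2 {P, V}.
      Root B: left subtree has 0 nodes { }, right has 1 {D}.
      Root P: left subtree has 0 nodes { }, right has 1 {V}.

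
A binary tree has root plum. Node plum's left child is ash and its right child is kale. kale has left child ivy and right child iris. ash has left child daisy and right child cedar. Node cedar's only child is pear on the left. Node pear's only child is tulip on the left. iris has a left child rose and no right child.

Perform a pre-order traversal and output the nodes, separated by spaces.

Pre-order visits the node, then its left subtree, then its right subtree.
Visit plum.
At plum: go left to ash.
  Visit ash.
  At ash: go left to daisy.
    daisy is a leaf — visit daisy.
  At ash: go right to cedar.
    Visit cedar.
    At cedar: go left to pear.
      Visit pear.
      At pear: go left to tulip.
        tulip is a leaf — visit tulip.
      At pear: no right child.
    At cedar: no right child.
At plum: go right to kale.
  Visit kale.
  At kale: go left to ivy.
    ivy is a leaf — visit ivy.
  At kale: go right to iris.
    Visit iris.
    At iris: go left to rose.
      rose is a leaf — visit rose.
    At iris: no right child.

plum ash daisy cedar pear tulip kale ivy iris rose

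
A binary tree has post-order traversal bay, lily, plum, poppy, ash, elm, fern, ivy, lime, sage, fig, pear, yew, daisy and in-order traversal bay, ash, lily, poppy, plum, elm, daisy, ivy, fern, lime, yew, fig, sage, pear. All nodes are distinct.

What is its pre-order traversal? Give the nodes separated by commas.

The last element of post-order is the root; it splits in-order into left and right subtrees.
Root daisy: left subtree has 6 nodes {bay, ash, lily, poppy, plum, elm}, right has 7 {ivy, fern, lime, yew, fig, sage, pear}.
  Root elm: left subtree has 5 nodes {bay, ash, lily, poppy, plum}, right has 0 { }.
    Root ash: left subtree has 1 node {bay}, right has 3 {lily, poppy, plum}.
      Root poppy: left subtree has 1 node {lily}, right has 1 {plum}.
  Root yew: left subtree has 3 nodes {ivy, fern, lime}, right has 3 {fig, sage, pear}.
    Root lime: left subtree has 2 nodes {ivy, fern}, right has 0 { }.
      Root ivy: left subtree has 0 nodes { }, right has 1 {fern}.
    Root pear: left subtree has 2 nodes {fig, sage}, right has 0 { }.
      Root fig: left subtree has 0 nodes { }, right has 1 {sage}.

daisy, elm, ash, bay, poppy, lily, plum, yew, lime, ivy, fern, pear, fig, sage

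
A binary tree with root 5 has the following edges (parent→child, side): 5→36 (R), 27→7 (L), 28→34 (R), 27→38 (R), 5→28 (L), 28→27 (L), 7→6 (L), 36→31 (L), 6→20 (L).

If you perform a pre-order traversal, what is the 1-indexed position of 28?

2

Pre-order visits the node, then its left subtree, then its right subtree.
Visit 5.
At 5: go left to 28.
  Visit 28.
  At 28: go left to 27.
    Visit 27.
    At 27: go left to 7.
      Visit 7.
      At 7: go left to 6.
        Visit 6.
        At 6: go left to 20.
          20 is a leaf — visit 20.
        At 6: no right child.
      At 7: no right child.
    At 27: go right to 38.
      38 is a leaf — visit 38.
  At 28: go right to 34.
    34 is a leaf — visit 34.
At 5: go right to 36.
  Visit 36.
  At 36: go left to 31.
    31 is a leaf — visit 31.
  At 36: no right child.
Full pre-order sequence: 5, 28, 27, 7, 6, 20, 38, 34, 36, 31.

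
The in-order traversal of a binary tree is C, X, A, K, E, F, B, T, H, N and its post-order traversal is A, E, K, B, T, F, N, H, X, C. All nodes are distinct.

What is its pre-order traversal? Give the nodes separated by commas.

C, X, H, F, K, A, E, T, B, N

The last element of post-order is the root; it splits in-order into left and right subtrees.
Root C: left subtree has 0 nodes { }, right has 9 {X, A, K, E, F, B, T, H, N}.
  Root X: left subtree has 0 nodes { }, right has 8 {A, K, E, F, B, T, H, N}.
    Root H: left subtree has 6 nodes {A, K, E, F, B, T}, right has 1 {N}.
      Root F: left subtree has 3 nodes {A, K, E}, right has 2 {B, T}.
        Root K: left subtree has 1 node {A}, right has 1 {E}.
        Root T: left subtree has 1 node {B}, right has 0 { }.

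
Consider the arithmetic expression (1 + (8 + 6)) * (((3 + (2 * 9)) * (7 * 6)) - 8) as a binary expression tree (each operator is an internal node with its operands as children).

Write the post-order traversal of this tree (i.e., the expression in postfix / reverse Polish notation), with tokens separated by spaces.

Post-order on an expression tree gives postfix notation: for each operator, emit left operand, right operand, then the operator.

1 8 6 + + 3 2 9 * + 7 6 * * 8 - *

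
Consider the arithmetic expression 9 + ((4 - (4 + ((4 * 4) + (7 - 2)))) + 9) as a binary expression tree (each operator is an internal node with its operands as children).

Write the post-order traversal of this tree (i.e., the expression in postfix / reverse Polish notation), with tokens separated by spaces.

9 4 4 4 4 * 7 2 - + + - 9 + +

Post-order on an expression tree gives postfix notation: for each operator, emit left operand, right operand, then the operator.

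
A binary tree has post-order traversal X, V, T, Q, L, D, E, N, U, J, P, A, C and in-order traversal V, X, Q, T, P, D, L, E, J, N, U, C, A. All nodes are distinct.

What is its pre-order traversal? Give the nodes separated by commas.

The last element of post-order is the root; it splits in-order into left and right subtrees.
Root C: left subtree has 11 nodes {V, X, Q, T, P, D, L, E, J, N, U}, right has 1 {A}.
  Root P: left subtree has 4 nodes {V, X, Q, T}, right has 6 {D, L, E, J, N, U}.
    Root Q: left subtree has 2 nodes {V, X}, right has 1 {T}.
      Root V: left subtree has 0 nodes { }, right has 1 {X}.
    Root J: left subtree has 3 nodes {D, L, E}, right has 2 {N, U}.
      Root E: left subtree has 2 nodes {D, L}, right has 0 { }.
        Root D: left subtree has 0 nodes { }, right has 1 {L}.
      Root U: left subtree has 1 node {N}, right has 0 { }.

C, P, Q, V, X, T, J, E, D, L, U, N, A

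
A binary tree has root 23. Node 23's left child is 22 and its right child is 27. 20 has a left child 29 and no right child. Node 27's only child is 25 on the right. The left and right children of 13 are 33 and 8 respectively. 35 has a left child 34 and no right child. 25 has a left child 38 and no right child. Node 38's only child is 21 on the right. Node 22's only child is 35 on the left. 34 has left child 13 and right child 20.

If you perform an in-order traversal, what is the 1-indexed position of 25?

13

In-order visits the left subtree, then the node, then the right subtree.
At 23: go left to 22.
  At 22: go left to 35.
    At 35: go left to 34.
      At 34: go left to 13.
        At 13: go left to 33.
          33 is a leaf — visit 33.
        Visit 13.
        At 13: go right to 8.
          8 is a leaf — visit 8.
      Visit 34.
      At 34: go right to 20.
        At 20: go left to 29.
          29 is a leaf — visit 29.
        Visit 20.
        At 20: no right child.
    Visit 35.
    At 35: no right child.
  Visit 22.
  At 22: no right child.
Visit 23.
At 23: go right to 27.
  At 27: no left child.
  Visit 27.
  At 27: go right to 25.
    At 25: go left to 38.
      At 38: no left child.
      Visit 38.
      At 38: go right to 21.
        21 is a leaf — visit 21.
    Visit 25.
    At 25: no right child.
Full in-order sequence: 33, 13, 8, 34, 29, 20, 35, 22, 23, 27, 38, 21, 25.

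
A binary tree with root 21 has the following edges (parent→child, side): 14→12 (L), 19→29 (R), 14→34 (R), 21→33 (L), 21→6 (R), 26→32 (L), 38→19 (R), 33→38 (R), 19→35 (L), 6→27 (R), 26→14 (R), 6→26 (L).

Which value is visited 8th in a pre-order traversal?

26

Pre-order visits the node, then its left subtree, then its right subtree.
Visit 21.
At 21: go left to 33.
  Visit 33.
  At 33: no left child.
  At 33: go right to 38.
    Visit 38.
    At 38: no left child.
    At 38: go right to 19.
      Visit 19.
      At 19: go left to 35.
        35 is a leaf — visit 35.
      At 19: go right to 29.
        29 is a leaf — visit 29.
At 21: go right to 6.
  Visit 6.
  At 6: go left to 26.
    Visit 26.
    At 26: go left to 32.
      32 is a leaf — visit 32.
    At 26: go right to 14.
      Visit 14.
      At 14: go left to 12.
        12 is a leaf — visit 12.
      At 14: go right to 34.
        34 is a leaf — visit 34.
  At 6: go right to 27.
    27 is a leaf — visit 27.
Full pre-order sequence: 21, 33, 38, 19, 35, 29, 6, 26, 32, 14, 12, 34, 27.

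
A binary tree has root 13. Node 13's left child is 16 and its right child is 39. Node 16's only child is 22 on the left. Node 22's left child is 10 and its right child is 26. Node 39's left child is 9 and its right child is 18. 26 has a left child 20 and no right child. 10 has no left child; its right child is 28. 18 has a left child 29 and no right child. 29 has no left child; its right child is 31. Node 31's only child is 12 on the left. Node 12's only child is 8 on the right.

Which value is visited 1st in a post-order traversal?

Post-order visits the left subtree, then the right subtree, then the node.
At 13: go left to 16.
  At 16: go left to 22.
    At 22: go left to 10.
      At 10: no left child.
      At 10: go right to 28.
        28 is a leaf — visit 28.
      Visit 10.
    At 22: go right to 26.
      At 26: go left to 20.
        20 is a leaf — visit 20.
      At 26: no right child.
      Visit 26.
    Visit 22.
  At 16: no right child.
  Visit 16.
At 13: go right to 39.
  At 39: go left to 9.
    9 is a leaf — visit 9.
  At 39: go right to 18.
    At 18: go left to 29.
      At 29: no left child.
      At 29: go right to 31.
        At 31: go left to 12.
          At 12: no left child.
          At 12: go right to 8.
            8 is a leaf — visit 8.
          Visit 12.
        At 31: no right child.
        Visit 31.
      Visit 29.
    At 18: no right child.
    Visit 18.
  Visit 39.
Visit 13.
Full post-order sequence: 28, 10, 20, 26, 22, 16, 9, 8, 12, 31, 29, 18, 39, 13.

28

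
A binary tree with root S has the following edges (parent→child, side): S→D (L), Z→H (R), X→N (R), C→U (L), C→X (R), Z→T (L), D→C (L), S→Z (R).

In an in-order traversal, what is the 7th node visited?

In-order visits the left subtree, then the node, then the right subtree.
At S: go left to D.
  At D: go left to C.
    At C: go left to U.
      U is a leaf — visit U.
    Visit C.
    At C: go right to X.
      At X: no left child.
      Visit X.
      At X: go right to N.
        N is a leaf — visit N.
  Visit D.
  At D: no right child.
Visit S.
At S: go right to Z.
  At Z: go left to T.
    T is a leaf — visit T.
  Visit Z.
  At Z: go right to H.
    H is a leaf — visit H.
Full in-order sequence: U, C, X, N, D, S, T, Z, H.

T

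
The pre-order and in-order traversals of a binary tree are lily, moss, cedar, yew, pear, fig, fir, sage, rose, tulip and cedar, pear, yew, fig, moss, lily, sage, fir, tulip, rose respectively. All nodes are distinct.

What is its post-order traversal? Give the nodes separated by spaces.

The first element of pre-order is the root; it splits in-order into left and right subtrees.
Root lily: left subtree has 5 nodes {cedar, pear, yew, fig, moss}, right has 4 {sage, fir, tulip, rose}.
  Root moss: left subtree has 4 nodes {cedar, pear, yew, fig}, right has 0 { }.
    Root cedar: left subtree has 0 nodes { }, right has 3 {pear, yew, fig}.
      Root yew: left subtree has 1 node {pear}, right has 1 {fig}.
  Root fir: left subtree has 1 node {sage}, right has 2 {tulip, rose}.
    Root rose: left subtree has 1 node {tulip}, right has 0 { }.

pear fig yew cedar moss sage tulip rose fir lily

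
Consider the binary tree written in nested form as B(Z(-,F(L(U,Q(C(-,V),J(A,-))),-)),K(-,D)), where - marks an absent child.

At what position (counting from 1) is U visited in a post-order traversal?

Post-order visits the left subtree, then the right subtree, then the node.
At B: go left to Z.
  At Z: no left child.
  At Z: go right to F.
    At F: go left to L.
      At L: go left to U.
        U is a leaf — visit U.
      At L: go right to Q.
        At Q: go left to C.
          At C: no left child.
          At C: go right to V.
            V is a leaf — visit V.
          Visit C.
        At Q: go right to J.
          At J: go left to A.
            A is a leaf — visit A.
          At J: no right child.
          Visit J.
        Visit Q.
      Visit L.
    At F: no right child.
    Visit F.
  Visit Z.
At B: go right to K.
  At K: no left child.
  At K: go right to D.
    D is a leaf — visit D.
  Visit K.
Visit B.
Full post-order sequence: U, V, C, A, J, Q, L, F, Z, D, K, B.

1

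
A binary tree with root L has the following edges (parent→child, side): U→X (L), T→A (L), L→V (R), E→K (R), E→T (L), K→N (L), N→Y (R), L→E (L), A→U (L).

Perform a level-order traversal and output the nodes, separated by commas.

L, E, V, T, K, A, N, U, Y, X

Level-order visits nodes level by level from the root, left to right within each level.
Level 0: L
Level 1: E, V
Level 2: T, K
Level 3: A, N
Level 4: U, Y
Level 5: X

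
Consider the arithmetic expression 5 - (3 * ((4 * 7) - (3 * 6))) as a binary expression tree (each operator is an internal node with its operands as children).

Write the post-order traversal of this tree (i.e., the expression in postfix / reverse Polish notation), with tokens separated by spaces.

Post-order on an expression tree gives postfix notation: for each operator, emit left operand, right operand, then the operator.

5 3 4 7 * 3 6 * - * -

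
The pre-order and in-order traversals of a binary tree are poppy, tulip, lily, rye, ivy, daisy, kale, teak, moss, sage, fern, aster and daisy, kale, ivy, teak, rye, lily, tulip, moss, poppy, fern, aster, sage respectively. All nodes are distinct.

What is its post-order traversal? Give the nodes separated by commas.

kale, daisy, teak, ivy, rye, lily, moss, tulip, aster, fern, sage, poppy

The first element of pre-order is the root; it splits in-order into left and right subtrees.
Root poppy: left subtree has 8 nodes {daisy, kale, ivy, teak, rye, lily, tulip, moss}, right has 3 {fern, aster, sage}.
  Root tulip: left subtree has 6 nodes {daisy, kale, ivy, teak, rye, lily}, right has 1 {moss}.
    Root lily: left subtree has 5 nodes {daisy, kale, ivy, teak, rye}, right has 0 { }.
      Root rye: left subtree has 4 nodes {daisy, kale, ivy, teak}, right has 0 { }.
        Root ivy: left subtree has 2 nodes {daisy, kale}, right has 1 {teak}.
          Root daisy: left subtree has 0 nodes { }, right has 1 {kale}.
  Root sage: left subtree has 2 nodes {fern, aster}, right has 0 { }.
    Root fern: left subtree has 0 nodes { }, right has 1 {aster}.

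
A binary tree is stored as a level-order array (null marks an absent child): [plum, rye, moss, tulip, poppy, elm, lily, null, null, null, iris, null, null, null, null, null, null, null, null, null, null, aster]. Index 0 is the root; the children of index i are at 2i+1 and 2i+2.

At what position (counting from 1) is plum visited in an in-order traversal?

6

In-order visits the left subtree, then the node, then the right subtree.
At plum: go left to rye.
  At rye: go left to tulip.
    tulip is a leaf — visit tulip.
  Visit rye.
  At rye: go right to poppy.
    At poppy: no left child.
    Visit poppy.
    At poppy: go right to iris.
      At iris: go left to aster.
        aster is a leaf — visit aster.
      Visit iris.
      At iris: no right child.
Visit plum.
At plum: go right to moss.
  At moss: go left to elm.
    elm is a leaf — visit elm.
  Visit moss.
  At moss: go right to lily.
    lily is a leaf — visit lily.
Full in-order sequence: tulip, rye, poppy, aster, iris, plum, elm, moss, lily.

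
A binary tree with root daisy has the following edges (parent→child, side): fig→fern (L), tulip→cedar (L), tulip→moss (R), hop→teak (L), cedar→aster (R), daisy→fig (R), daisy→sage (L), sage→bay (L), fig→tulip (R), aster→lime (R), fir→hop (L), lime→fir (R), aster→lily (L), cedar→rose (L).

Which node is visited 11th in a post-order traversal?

cedar

Post-order visits the left subtree, then the right subtree, then the node.
At daisy: go left to sage.
  At sage: go left to bay.
    bay is a leaf — visit bay.
  At sage: no right child.
  Visit sage.
At daisy: go right to fig.
  At fig: go left to fern.
    fern is a leaf — visit fern.
  At fig: go right to tulip.
    At tulip: go left to cedar.
      At cedar: go left to rose.
        rose is a leaf — visit rose.
      At cedar: go right to aster.
        At aster: go left to lily.
          lily is a leaf — visit lily.
        At aster: go right to lime.
          At lime: no left child.
          At lime: go right to fir.
            At fir: go left to hop.
              At hop: go left to teak.
                teak is a leaf — visit teak.
              At hop: no right child.
              Visit hop.
            At fir: no right child.
            Visit fir.
          Visit lime.
        Visit aster.
      Visit cedar.
    At tulip: go right to moss.
      moss is a leaf — visit moss.
    Visit tulip.
  Visit fig.
Visit daisy.
Full post-order sequence: bay, sage, fern, rose, lily, teak, hop, fir, lime, aster, cedar, moss, tulip, fig, daisy.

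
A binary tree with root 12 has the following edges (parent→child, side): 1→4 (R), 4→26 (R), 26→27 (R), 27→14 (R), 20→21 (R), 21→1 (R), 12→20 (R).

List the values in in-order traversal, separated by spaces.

12 20 21 1 4 26 27 14

In-order visits the left subtree, then the node, then the right subtree.
At 12: no left child.
Visit 12.
At 12: go right to 20.
  At 20: no left child.
  Visit 20.
  At 20: go right to 21.
    At 21: no left child.
    Visit 21.
    At 21: go right to 1.
      At 1: no left child.
      Visit 1.
      At 1: go right to 4.
        At 4: no left child.
        Visit 4.
        At 4: go right to 26.
          At 26: no left child.
          Visit 26.
          At 26: go right to 27.
            At 27: no left child.
            Visit 27.
            At 27: go right to 14.
              14 is a leaf — visit 14.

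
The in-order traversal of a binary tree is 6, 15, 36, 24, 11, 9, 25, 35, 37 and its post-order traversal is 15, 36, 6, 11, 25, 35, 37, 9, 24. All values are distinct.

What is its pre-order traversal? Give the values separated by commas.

The last element of post-order is the root; it splits in-order into left and right subtrees.
Root 24: left subtree has 3 nodes {6, 15, 36}, right has 5 {11, 9, 25, 35, 37}.
  Root 6: left subtree has 0 nodes { }, right has 2 {15, 36}.
    Root 36: left subtree has 1 node {15}, right has 0 { }.
  Root 9: left subtree has 1 node {11}, right has 3 {25, 35, 37}.
    Root 37: left subtree has 2 nodes {25, 35}, right has 0 { }.
      Root 35: left subtree has 1 node {25}, right has 0 { }.

24, 6, 36, 15, 9, 11, 37, 35, 25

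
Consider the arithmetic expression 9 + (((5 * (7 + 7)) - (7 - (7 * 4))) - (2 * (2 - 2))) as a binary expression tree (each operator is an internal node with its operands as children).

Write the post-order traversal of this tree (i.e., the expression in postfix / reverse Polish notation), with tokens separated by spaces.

Post-order on an expression tree gives postfix notation: for each operator, emit left operand, right operand, then the operator.

9 5 7 7 + * 7 7 4 * - - 2 2 2 - * - +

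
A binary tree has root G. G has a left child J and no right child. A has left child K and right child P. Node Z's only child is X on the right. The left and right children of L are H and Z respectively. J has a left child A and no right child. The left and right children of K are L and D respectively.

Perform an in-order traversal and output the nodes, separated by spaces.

H L Z X K D A P J G

In-order visits the left subtree, then the node, then the right subtree.
At G: go left to J.
  At J: go left to A.
    At A: go left to K.
      At K: go left to L.
        At L: go left to H.
          H is a leaf — visit H.
        Visit L.
        At L: go right to Z.
          At Z: no left child.
          Visit Z.
          At Z: go right to X.
            X is a leaf — visit X.
      Visit K.
      At K: go right to D.
        D is a leaf — visit D.
    Visit A.
    At A: go right to P.
      P is a leaf — visit P.
  Visit J.
  At J: no right child.
Visit G.
At G: no right child.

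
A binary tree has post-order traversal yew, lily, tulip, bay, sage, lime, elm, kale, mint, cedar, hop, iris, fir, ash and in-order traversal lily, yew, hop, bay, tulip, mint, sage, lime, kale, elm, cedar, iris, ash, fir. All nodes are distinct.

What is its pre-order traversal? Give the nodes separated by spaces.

ash iris hop lily yew cedar mint bay tulip kale lime sage elm fir

The last element of post-order is the root; it splits in-order into left and right subtrees.
Root ash: left subtree has 12 nodes {lily, yew, hop, bay, tulip, mint, sage, lime, kale, elm, cedar, iris}, right has 1 {fir}.
  Root iris: left subtree has 11 nodes {lily, yew, hop, bay, tulip, mint, sage, lime, kale, elm, cedar}, right has 0 { }.
    Root hop: left subtree has 2 nodes {lily, yew}, right has 8 {bay, tulip, mint, sage, lime, kale, elm, cedar}.
      Root lily: left subtree has 0 nodes { }, right has 1 {yew}.
      Root cedar: left subtree has 7 nodes {bay, tulip, mint, sage, lime, kale, elm}, right has 0 { }.
        Root mint: left subtree has 2 nodes {bay, tulip}, right has 4 {sage, lime, kale, elm}.
          Root bay: left subtree has 0 nodes { }, right has 1 {tulip}.
          Root kale: left subtree has 2 nodes {sage, lime}, right has 1 {elm}.
            Root lime: left subtree has 1 node {sage}, right has 0 { }.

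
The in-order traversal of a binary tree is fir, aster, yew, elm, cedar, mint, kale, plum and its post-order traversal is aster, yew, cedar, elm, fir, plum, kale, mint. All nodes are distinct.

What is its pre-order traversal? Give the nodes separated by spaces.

mint fir elm yew aster cedar kale plum

The last element of post-order is the root; it splits in-order into left and right subtrees.
Root mint: left subtree has 5 nodes {fir, aster, yew, elm, cedar}, right has 2 {kale, plum}.
  Root fir: left subtree has 0 nodes { }, right has 4 {aster, yew, elm, cedar}.
    Root elm: left subtree has 2 nodes {aster, yew}, right has 1 {cedar}.
      Root yew: left subtree has 1 node {aster}, right has 0 { }.
  Root kale: left subtree has 0 nodes { }, right has 1 {plum}.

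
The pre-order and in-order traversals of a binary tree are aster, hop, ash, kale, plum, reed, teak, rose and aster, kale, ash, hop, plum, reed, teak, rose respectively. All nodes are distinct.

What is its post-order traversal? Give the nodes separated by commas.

The first element of pre-order is the root; it splits in-order into left and right subtrees.
Root aster: left subtree has 0 nodes { }, right has 7 {kale, ash, hop, plum, reed, teak, rose}.
  Root hop: left subtree has 2 nodes {kale, ash}, right has 4 {plum, reed, teak, rose}.
    Root ash: left subtree has 1 node {kale}, right has 0 { }.
    Root plum: left subtree has 0 nodes { }, right has 3 {reed, teak, rose}.
      Root reed: left subtree has 0 nodes { }, right has 2 {teak, rose}.
        Root teak: left subtree has 0 nodes { }, right has 1 {rose}.

kale, ash, rose, teak, reed, plum, hop, aster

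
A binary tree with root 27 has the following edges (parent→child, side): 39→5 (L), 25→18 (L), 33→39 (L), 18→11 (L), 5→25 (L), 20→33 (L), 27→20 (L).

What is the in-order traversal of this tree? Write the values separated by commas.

11, 18, 25, 5, 39, 33, 20, 27

In-order visits the left subtree, then the node, then the right subtree.
At 27: go left to 20.
  At 20: go left to 33.
    At 33: go left to 39.
      At 39: go left to 5.
        At 5: go left to 25.
          At 25: go left to 18.
            At 18: go left to 11.
              11 is a leaf — visit 11.
            Visit 18.
            At 18: no right child.
          Visit 25.
          At 25: no right child.
        Visit 5.
        At 5: no right child.
      Visit 39.
      At 39: no right child.
    Visit 33.
    At 33: no right child.
  Visit 20.
  At 20: no right child.
Visit 27.
At 27: no right child.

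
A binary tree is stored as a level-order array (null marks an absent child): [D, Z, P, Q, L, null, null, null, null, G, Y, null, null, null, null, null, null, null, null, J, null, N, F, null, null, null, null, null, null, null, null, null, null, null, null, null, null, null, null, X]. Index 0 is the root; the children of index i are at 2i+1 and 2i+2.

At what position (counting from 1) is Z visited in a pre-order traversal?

Pre-order visits the node, then its left subtree, then its right subtree.
Visit D.
At D: go left to Z.
  Visit Z.
  At Z: go left to Q.
    Q is a leaf — visit Q.
  At Z: go right to L.
    Visit L.
    At L: go left to G.
      Visit G.
      At G: go left to J.
        Visit J.
        At J: go left to X.
          X is a leaf — visit X.
        At J: no right child.
      At G: no right child.
    At L: go right to Y.
      Visit Y.
      At Y: go left to N.
        N is a leaf — visit N.
      At Y: go right to F.
        F is a leaf — visit F.
At D: go right to P.
  P is a leaf — visit P.
Full pre-order sequence: D, Z, Q, L, G, J, X, Y, N, F, P.

2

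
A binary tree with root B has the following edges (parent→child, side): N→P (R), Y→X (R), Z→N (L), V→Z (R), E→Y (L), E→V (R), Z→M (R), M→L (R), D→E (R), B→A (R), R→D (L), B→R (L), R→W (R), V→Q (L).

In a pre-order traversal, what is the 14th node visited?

W

Pre-order visits the node, then its left subtree, then its right subtree.
Visit B.
At B: go left to R.
  Visit R.
  At R: go left to D.
    Visit D.
    At D: no left child.
    At D: go right to E.
      Visit E.
      At E: go left to Y.
        Visit Y.
        At Y: no left child.
        At Y: go right to X.
          X is a leaf — visit X.
      At E: go right to V.
        Visit V.
        At V: go left to Q.
          Q is a leaf — visit Q.
        At V: go right to Z.
          Visit Z.
          At Z: go left to N.
            Visit N.
            At N: no left child.
            At N: go right to P.
              P is a leaf — visit P.
          At Z: go right to M.
            Visit M.
            At M: no left child.
            At M: go right to L.
              L is a leaf — visit L.
  At R: go right to W.
    W is a leaf — visit W.
At B: go right to A.
  A is a leaf — visit A.
Full pre-order sequence: B, R, D, E, Y, X, V, Q, Z, N, P, M, L, W, A.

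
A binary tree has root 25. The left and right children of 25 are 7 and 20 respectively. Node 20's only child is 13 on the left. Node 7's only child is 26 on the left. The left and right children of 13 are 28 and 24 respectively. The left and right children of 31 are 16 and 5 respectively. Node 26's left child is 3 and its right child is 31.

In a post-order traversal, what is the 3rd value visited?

Post-order visits the left subtree, then the right subtree, then the node.
At 25: go left to 7.
  At 7: go left to 26.
    At 26: go left to 3.
      3 is a leaf — visit 3.
    At 26: go right to 31.
      At 31: go left to 16.
        16 is a leaf — visit 16.
      At 31: go right to 5.
        5 is a leaf — visit 5.
      Visit 31.
    Visit 26.
  At 7: no right child.
  Visit 7.
At 25: go right to 20.
  At 20: go left to 13.
    At 13: go left to 28.
      28 is a leaf — visit 28.
    At 13: go right to 24.
      24 is a leaf — visit 24.
    Visit 13.
  At 20: no right child.
  Visit 20.
Visit 25.
Full post-order sequence: 3, 16, 5, 31, 26, 7, 28, 24, 13, 20, 25.

5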